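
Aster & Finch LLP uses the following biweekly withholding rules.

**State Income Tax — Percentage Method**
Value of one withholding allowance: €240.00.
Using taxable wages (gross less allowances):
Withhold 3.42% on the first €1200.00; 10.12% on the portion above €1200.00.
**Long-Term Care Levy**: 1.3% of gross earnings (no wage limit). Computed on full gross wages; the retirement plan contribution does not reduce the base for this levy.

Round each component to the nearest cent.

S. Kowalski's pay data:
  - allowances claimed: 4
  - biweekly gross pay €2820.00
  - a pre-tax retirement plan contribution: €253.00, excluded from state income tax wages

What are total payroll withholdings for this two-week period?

State Income Tax: taxable = €2820.00 − €253.00 − 4×€240.00 = €1607.00
  €41.04 + 10.12% × (€1607.00 − €1200.00) = €41.04 + 10.12% × €407.00 = €82.23
Long-Term Care Levy: 1.3% × €2820.00 = €36.66
Total: €82.23 + €36.66 = €118.89

€118.89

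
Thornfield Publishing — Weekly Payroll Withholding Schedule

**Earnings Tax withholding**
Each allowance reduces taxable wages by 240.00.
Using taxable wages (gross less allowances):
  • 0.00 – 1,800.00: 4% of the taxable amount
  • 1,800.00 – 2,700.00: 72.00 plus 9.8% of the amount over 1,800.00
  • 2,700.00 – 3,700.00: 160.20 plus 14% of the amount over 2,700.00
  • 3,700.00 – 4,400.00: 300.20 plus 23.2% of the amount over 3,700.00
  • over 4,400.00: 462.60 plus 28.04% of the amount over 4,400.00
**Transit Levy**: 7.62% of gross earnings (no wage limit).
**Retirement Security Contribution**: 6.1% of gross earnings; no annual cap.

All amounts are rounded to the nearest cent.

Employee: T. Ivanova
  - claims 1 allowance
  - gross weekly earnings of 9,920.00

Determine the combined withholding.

Earnings Tax: taxable = 9,920.00 − 1×240.00 = 9,680.00
  462.60 + 28.04% × (9,680.00 − 4,400.00) = 462.60 + 28.04% × 5,280.00 = 1,943.11
Transit Levy: 7.62% × 9,920.00 = 755.90
Retirement Security Contribution: 6.1% × 9,920.00 = 605.12
Total: 1,943.11 + 755.90 + 605.12 = 3,304.13

3,304.13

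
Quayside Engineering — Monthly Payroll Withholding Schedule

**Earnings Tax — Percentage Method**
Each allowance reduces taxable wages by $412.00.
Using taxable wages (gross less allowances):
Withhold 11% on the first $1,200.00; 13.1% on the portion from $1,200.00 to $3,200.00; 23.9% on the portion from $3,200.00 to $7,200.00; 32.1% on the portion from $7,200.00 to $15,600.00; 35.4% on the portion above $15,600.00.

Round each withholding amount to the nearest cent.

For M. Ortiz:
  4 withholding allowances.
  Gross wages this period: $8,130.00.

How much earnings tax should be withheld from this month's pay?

$1,178.40

Earnings Tax: taxable = $8,130.00 − 4×$412.00 = $6,482.00
  $394.00 + 23.9% × ($6,482.00 − $3,200.00) = $394.00 + 23.9% × $3,282.00 = $1,178.40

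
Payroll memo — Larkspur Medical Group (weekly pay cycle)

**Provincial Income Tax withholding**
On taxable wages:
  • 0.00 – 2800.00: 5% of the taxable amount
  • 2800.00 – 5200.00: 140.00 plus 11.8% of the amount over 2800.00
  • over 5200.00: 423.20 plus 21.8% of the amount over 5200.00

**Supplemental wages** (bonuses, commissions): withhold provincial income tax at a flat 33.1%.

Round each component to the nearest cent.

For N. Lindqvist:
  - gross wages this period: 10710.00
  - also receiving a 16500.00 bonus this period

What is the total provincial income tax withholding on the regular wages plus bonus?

Provincial Income Tax: taxable = 10710.00
  423.20 + 21.8% × (10710.00 − 5200.00) = 423.20 + 21.8% × 5510.00 = 1624.38
Supplemental (33.1% flat on bonus): 33.1% × 16500.00 = 5461.50
Total provincial income tax: 1624.38 + 5461.50 = 7085.88

7085.88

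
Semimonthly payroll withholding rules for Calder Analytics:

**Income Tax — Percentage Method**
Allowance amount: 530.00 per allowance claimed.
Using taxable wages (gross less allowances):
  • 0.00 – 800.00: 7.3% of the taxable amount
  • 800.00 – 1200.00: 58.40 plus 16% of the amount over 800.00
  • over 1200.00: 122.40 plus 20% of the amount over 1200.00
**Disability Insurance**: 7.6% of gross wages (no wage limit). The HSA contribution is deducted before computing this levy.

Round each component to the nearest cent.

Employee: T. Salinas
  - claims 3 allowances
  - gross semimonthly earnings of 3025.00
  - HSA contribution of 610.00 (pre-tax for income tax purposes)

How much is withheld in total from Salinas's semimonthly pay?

245.94

Income Tax: taxable = 3025.00 − 610.00 − 3×530.00 = 825.00
  58.40 + 16% × (825.00 − 800.00) = 58.40 + 16% × 25.00 = 62.40
Disability Insurance: 7.6% × 2415.00 = 183.54
Total: 62.40 + 183.54 = 245.94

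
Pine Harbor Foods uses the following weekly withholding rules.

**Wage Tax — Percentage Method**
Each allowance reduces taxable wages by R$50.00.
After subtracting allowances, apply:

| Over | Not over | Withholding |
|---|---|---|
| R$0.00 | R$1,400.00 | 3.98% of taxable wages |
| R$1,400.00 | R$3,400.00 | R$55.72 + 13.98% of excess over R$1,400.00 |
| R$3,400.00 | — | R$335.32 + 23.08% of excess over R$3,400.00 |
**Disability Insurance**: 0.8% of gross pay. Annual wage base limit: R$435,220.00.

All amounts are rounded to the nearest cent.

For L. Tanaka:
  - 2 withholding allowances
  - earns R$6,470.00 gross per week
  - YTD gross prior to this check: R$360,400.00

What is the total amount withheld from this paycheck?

Wage Tax: taxable = R$6,470.00 − 2×R$50.00 = R$6,370.00
  R$335.32 + 23.08% × (R$6,370.00 − R$3,400.00) = R$335.32 + 23.08% × R$2,970.00 = R$1,020.80
Disability Insurance: 0.8% × R$6,470.00 = R$51.76
Total: R$1,020.80 + R$51.76 = R$1,072.56

R$1,072.56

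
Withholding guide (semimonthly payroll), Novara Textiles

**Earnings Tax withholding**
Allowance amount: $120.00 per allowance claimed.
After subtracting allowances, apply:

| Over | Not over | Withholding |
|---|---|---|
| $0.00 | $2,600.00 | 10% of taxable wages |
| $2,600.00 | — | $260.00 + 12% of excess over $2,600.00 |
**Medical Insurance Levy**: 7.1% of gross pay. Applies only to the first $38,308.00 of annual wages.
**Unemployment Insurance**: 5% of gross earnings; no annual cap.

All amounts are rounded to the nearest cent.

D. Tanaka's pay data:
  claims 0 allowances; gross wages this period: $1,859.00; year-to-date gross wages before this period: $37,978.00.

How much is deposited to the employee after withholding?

Earnings Tax: taxable = $1,859.00
  10% × $1,859.00 = $185.90
Medical Insurance Levy: cap $38,308.00 − YTD $37,978.00 = $330.00 subject; 7.1% × $330.00 = $23.43
Unemployment Insurance: 5% × $1,859.00 = $92.95
Total withheld: $185.90 + $23.43 + $92.95 = $302.28
Net pay: $1,859.00 − $302.28 = $1,556.72

$1,556.72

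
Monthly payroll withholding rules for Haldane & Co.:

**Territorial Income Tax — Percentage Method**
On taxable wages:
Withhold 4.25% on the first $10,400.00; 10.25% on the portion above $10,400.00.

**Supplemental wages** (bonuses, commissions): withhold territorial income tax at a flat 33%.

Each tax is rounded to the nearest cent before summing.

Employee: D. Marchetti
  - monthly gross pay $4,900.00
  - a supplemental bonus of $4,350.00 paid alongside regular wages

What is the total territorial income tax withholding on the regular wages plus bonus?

$1,643.75

Territorial Income Tax: taxable = $4,900.00
  4.25% × $4,900.00 = $208.25
Supplemental (33% flat on bonus): 33% × $4,350.00 = $1,435.50
Total territorial income tax: $208.25 + $1,435.50 = $1,643.75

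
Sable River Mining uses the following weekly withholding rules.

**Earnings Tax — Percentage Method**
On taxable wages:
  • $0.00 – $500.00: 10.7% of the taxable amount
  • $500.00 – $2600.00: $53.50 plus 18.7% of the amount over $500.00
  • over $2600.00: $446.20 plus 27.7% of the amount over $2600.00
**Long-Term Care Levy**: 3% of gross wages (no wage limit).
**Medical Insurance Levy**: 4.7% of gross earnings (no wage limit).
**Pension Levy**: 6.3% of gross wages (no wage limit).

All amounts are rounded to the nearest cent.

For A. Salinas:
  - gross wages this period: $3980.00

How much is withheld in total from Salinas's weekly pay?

$1385.66

Earnings Tax: taxable = $3980.00
  $446.20 + 27.7% × ($3980.00 − $2600.00) = $446.20 + 27.7% × $1380.00 = $828.46
Long-Term Care Levy: 3% × $3980.00 = $119.40
Medical Insurance Levy: 4.7% × $3980.00 = $187.06
Pension Levy: 6.3% × $3980.00 = $250.74
Total: $828.46 + $119.40 + $187.06 + $250.74 = $1385.66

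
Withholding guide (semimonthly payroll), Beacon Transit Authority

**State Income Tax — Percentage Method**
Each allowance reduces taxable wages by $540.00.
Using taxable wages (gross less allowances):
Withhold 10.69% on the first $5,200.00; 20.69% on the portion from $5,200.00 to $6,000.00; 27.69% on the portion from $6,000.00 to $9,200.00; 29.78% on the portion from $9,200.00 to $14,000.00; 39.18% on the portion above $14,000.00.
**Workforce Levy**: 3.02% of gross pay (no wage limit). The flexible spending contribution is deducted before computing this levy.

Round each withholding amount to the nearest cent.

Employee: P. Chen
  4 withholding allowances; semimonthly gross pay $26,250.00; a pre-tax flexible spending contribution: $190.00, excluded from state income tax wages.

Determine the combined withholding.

$7,702.75

State Income Tax: taxable = $26,250.00 − $190.00 − 4×$540.00 = $23,900.00
  $3,036.92 + 39.18% × ($23,900.00 − $14,000.00) = $3,036.92 + 39.18% × $9,900.00 = $6,915.74
Workforce Levy: 3.02% × $26,060.00 = $787.01
Total: $6,915.74 + $787.01 = $7,702.75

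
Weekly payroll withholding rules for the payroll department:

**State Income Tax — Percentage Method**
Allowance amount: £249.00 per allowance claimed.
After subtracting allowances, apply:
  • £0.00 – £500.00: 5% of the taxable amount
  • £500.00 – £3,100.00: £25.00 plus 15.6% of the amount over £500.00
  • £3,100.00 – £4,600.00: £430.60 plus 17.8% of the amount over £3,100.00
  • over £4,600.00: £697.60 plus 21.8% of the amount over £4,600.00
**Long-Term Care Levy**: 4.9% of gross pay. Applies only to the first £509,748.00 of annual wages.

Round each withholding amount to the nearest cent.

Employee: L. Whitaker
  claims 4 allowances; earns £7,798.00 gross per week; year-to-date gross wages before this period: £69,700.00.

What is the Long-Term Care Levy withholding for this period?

Long-Term Care Levy: 4.9% × £7,798.00 = £382.10

£382.10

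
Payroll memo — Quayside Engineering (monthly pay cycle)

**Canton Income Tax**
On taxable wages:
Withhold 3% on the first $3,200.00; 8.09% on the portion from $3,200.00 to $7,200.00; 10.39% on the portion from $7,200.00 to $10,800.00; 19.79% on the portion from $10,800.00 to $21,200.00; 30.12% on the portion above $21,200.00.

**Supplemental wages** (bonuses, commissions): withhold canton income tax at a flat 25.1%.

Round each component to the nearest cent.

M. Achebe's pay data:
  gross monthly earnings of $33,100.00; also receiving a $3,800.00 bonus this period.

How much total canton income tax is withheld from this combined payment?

Canton Income Tax: taxable = $33,100.00
  $2,851.80 + 30.12% × ($33,100.00 − $21,200.00) = $2,851.80 + 30.12% × $11,900.00 = $6,436.08
Supplemental (25.1% flat on bonus): 25.1% × $3,800.00 = $953.80
Total canton income tax: $6,436.08 + $953.80 = $7,389.88

$7,389.88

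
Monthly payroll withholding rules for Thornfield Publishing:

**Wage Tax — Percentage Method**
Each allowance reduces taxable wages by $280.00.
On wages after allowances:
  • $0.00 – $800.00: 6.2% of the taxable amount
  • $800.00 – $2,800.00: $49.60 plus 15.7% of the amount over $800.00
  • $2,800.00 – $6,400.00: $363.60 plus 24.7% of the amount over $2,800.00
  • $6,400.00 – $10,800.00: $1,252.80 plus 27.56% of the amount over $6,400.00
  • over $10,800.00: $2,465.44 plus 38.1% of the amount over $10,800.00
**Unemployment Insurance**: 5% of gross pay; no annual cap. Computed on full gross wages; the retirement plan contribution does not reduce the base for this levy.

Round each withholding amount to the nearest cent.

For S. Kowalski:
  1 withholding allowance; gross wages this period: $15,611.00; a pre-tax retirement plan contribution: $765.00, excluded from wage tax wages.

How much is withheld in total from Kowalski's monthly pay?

Wage Tax: taxable = $15,611.00 − $765.00 − 1×$280.00 = $14,566.00
  $2,465.44 + 38.1% × ($14,566.00 − $10,800.00) = $2,465.44 + 38.1% × $3,766.00 = $3,900.29
Unemployment Insurance: 5% × $15,611.00 = $780.55
Total: $3,900.29 + $780.55 = $4,680.84

$4,680.84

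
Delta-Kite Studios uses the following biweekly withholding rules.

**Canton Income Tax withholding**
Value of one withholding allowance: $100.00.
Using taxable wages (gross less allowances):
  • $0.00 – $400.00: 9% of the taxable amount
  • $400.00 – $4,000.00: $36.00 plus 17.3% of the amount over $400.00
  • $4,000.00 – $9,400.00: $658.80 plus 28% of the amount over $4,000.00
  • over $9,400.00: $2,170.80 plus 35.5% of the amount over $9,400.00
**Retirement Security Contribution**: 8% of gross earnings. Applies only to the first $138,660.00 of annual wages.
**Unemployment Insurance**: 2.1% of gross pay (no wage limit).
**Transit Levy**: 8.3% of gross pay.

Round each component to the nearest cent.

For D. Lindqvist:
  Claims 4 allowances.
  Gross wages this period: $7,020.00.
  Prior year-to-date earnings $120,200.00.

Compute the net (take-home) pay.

$4,335.92

Canton Income Tax: taxable = $7,020.00 − 4×$100.00 = $6,620.00
  $658.80 + 28% × ($6,620.00 − $4,000.00) = $658.80 + 28% × $2,620.00 = $1,392.40
Retirement Security Contribution: 8% × $7,020.00 = $561.60
Unemployment Insurance: 2.1% × $7,020.00 = $147.42
Transit Levy: 8.3% × $7,020.00 = $582.66
Total withheld: $1,392.40 + $561.60 + $147.42 + $582.66 = $2,684.08
Net pay: $7,020.00 − $2,684.08 = $4,335.92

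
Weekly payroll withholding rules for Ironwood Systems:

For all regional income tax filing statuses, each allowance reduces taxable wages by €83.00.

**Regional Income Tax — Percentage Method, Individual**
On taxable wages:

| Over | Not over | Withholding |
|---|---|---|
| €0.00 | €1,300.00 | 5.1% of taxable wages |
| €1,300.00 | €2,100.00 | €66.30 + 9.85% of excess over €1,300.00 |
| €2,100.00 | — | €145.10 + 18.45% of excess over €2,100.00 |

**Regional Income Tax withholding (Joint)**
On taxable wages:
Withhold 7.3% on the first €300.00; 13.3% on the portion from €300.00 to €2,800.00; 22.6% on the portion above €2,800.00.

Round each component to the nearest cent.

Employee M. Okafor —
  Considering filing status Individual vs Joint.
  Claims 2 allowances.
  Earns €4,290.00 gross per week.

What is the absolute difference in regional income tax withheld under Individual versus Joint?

Regional Income Tax (Individual): taxable = €4,290.00 − 2×€83.00 = €4,124.00
  €145.10 + 18.45% × (€4,124.00 − €2,100.00) = €145.10 + 18.45% × €2,024.00 = €518.53
Regional Income Tax (Joint): taxable = €4,290.00 − 2×€83.00 = €4,124.00
  €354.40 + 22.6% × (€4,124.00 − €2,800.00) = €354.40 + 22.6% × €1,324.00 = €653.62
Difference: |€518.53 − €653.62| = €135.09 (higher under Joint)

€135.09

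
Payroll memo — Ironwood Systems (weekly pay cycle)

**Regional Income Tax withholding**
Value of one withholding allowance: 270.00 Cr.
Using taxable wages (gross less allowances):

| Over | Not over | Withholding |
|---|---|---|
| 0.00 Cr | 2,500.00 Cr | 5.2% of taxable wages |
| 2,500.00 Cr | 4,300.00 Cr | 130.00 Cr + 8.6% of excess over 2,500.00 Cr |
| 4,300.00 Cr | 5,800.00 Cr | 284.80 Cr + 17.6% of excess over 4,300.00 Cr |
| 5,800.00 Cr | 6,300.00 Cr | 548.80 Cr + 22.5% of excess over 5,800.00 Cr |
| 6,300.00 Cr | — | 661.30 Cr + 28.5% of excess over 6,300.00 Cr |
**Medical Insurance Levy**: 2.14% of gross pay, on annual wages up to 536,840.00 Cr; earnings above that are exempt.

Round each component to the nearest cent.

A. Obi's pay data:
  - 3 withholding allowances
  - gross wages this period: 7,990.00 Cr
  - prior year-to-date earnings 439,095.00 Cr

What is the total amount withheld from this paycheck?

1,083.09 Cr

Regional Income Tax: taxable = 7,990.00 Cr − 3×270.00 Cr = 7,180.00 Cr
  661.30 Cr + 28.5% × (7,180.00 Cr − 6,300.00 Cr) = 661.30 Cr + 28.5% × 880.00 Cr = 912.10 Cr
Medical Insurance Levy: 2.14% × 7,990.00 Cr = 170.99 Cr
Total: 912.10 Cr + 170.99 Cr = 1,083.09 Cr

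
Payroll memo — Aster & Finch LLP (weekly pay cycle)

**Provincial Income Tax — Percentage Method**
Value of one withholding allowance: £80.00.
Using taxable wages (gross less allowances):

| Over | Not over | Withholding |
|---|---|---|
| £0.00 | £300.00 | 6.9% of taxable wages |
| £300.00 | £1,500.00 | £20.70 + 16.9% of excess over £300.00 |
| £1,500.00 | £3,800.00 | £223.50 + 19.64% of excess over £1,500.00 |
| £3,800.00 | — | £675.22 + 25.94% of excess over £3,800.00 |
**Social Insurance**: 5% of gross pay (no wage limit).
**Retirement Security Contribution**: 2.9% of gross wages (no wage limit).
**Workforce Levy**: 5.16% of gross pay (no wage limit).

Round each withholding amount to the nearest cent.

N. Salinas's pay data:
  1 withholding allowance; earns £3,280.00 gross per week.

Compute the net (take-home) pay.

£2,294.25

Provincial Income Tax: taxable = £3,280.00 − 1×£80.00 = £3,200.00
  £223.50 + 19.64% × (£3,200.00 − £1,500.00) = £223.50 + 19.64% × £1,700.00 = £557.38
Social Insurance: 5% × £3,280.00 = £164.00
Retirement Security Contribution: 2.9% × £3,280.00 = £95.12
Workforce Levy: 5.16% × £3,280.00 = £169.25
Total withheld: £557.38 + £164.00 + £95.12 + £169.25 = £985.75
Net pay: £3,280.00 − £985.75 = £2,294.25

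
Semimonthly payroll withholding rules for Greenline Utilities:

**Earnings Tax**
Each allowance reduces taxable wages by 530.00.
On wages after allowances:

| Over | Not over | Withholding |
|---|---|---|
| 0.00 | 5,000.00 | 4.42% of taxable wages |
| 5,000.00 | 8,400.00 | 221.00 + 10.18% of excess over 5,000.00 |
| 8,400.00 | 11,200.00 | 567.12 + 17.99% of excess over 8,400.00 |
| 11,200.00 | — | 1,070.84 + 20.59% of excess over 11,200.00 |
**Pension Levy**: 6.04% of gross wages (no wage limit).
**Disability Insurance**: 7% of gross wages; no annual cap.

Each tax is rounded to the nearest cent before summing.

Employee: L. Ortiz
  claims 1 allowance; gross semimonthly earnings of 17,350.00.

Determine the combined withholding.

Earnings Tax: taxable = 17,350.00 − 1×530.00 = 16,820.00
  1,070.84 + 20.59% × (16,820.00 − 11,200.00) = 1,070.84 + 20.59% × 5,620.00 = 2,228.00
Pension Levy: 6.04% × 17,350.00 = 1,047.94
Disability Insurance: 7% × 17,350.00 = 1,214.50
Total: 2,228.00 + 1,047.94 + 1,214.50 = 4,490.44

4,490.44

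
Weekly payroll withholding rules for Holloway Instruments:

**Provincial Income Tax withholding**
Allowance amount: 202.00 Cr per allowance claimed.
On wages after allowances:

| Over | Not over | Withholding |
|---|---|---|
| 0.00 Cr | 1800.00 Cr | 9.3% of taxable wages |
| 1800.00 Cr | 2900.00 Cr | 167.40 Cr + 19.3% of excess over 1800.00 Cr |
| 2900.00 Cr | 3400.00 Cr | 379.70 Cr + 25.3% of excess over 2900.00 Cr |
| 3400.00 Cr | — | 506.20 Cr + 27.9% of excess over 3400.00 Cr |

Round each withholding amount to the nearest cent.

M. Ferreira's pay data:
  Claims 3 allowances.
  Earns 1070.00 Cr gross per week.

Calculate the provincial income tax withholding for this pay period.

Provincial Income Tax: taxable = 1070.00 Cr − 3×202.00 Cr = 464.00 Cr
  9.3% × 464.00 Cr = 43.15 Cr

43.15 Cr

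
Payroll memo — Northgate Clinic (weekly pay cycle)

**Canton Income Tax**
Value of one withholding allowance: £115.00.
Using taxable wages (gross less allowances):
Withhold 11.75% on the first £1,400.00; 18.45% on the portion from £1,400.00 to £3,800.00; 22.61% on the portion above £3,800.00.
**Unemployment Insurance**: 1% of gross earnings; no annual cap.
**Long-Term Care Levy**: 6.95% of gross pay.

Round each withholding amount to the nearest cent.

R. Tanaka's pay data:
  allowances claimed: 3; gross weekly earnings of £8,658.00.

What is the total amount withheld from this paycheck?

Canton Income Tax: taxable = £8,658.00 − 3×£115.00 = £8,313.00
  £607.30 + 22.61% × (£8,313.00 − £3,800.00) = £607.30 + 22.61% × £4,513.00 = £1,627.69
Unemployment Insurance: 1% × £8,658.00 = £86.58
Long-Term Care Levy: 6.95% × £8,658.00 = £601.73
Total: £1,627.69 + £86.58 + £601.73 = £2,316.00

£2,316.00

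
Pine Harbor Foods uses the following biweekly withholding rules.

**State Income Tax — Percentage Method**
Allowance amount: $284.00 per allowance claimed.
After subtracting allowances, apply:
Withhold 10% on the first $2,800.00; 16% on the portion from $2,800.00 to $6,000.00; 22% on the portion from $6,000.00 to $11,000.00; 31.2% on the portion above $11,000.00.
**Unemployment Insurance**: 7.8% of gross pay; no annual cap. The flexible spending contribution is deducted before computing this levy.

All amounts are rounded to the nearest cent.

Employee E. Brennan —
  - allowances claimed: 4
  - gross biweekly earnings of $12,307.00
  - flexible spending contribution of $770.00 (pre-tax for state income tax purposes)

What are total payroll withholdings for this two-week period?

State Income Tax: taxable = $12,307.00 − $770.00 − 4×$284.00 = $10,401.00
  $792.00 + 22% × ($10,401.00 − $6,000.00) = $792.00 + 22% × $4,401.00 = $1,760.22
Unemployment Insurance: 7.8% × $11,537.00 = $899.89
Total: $1,760.22 + $899.89 = $2,660.11

$2,660.11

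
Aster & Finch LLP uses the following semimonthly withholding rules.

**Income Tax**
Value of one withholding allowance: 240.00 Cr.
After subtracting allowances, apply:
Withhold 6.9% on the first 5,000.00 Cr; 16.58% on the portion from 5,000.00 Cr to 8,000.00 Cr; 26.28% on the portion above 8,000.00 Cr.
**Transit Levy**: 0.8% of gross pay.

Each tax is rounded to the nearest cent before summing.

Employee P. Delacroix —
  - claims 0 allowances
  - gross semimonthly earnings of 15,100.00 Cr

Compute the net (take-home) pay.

12,270.92 Cr

Income Tax: taxable = 15,100.00 Cr
  842.40 Cr + 26.28% × (15,100.00 Cr − 8,000.00 Cr) = 842.40 Cr + 26.28% × 7,100.00 Cr = 2,708.28 Cr
Transit Levy: 0.8% × 15,100.00 Cr = 120.80 Cr
Total withheld: 2,708.28 Cr + 120.80 Cr = 2,829.08 Cr
Net pay: 15,100.00 Cr − 2,829.08 Cr = 12,270.92 Cr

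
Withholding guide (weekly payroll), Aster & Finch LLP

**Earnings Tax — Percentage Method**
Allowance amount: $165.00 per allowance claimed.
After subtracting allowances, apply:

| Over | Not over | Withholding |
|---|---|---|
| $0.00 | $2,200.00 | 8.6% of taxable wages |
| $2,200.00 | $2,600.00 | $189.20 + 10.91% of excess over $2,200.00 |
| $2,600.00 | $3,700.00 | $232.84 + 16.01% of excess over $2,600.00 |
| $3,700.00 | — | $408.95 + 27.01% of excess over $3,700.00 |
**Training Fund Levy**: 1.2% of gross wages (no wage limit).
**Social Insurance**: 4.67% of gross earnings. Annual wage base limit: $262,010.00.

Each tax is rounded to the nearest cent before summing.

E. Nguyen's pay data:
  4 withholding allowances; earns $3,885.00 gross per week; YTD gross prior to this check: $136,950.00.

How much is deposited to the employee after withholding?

Earnings Tax: taxable = $3,885.00 − 4×$165.00 = $3,225.00
  $232.84 + 16.01% × ($3,225.00 − $2,600.00) = $232.84 + 16.01% × $625.00 = $332.90
Training Fund Levy: 1.2% × $3,885.00 = $46.62
Social Insurance: 4.67% × $3,885.00 = $181.43
Total withheld: $332.90 + $46.62 + $181.43 = $560.95
Net pay: $3,885.00 − $560.95 = $3,324.05

$3,324.05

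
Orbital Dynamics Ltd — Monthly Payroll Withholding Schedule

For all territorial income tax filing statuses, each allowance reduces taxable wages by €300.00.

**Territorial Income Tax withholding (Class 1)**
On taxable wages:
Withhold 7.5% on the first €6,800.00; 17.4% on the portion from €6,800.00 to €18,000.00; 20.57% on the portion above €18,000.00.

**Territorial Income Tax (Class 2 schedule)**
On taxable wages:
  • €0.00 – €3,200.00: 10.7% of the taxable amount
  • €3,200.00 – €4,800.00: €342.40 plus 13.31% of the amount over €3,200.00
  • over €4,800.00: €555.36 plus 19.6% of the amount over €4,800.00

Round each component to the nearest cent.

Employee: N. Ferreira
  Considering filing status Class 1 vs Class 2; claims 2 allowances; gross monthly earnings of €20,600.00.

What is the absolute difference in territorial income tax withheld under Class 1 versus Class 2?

€664.36

Territorial Income Tax (Class 1): taxable = €20,600.00 − 2×€300.00 = €20,000.00
  €2,458.80 + 20.57% × (€20,000.00 − €18,000.00) = €2,458.80 + 20.57% × €2,000.00 = €2,870.20
Territorial Income Tax (Class 2): taxable = €20,600.00 − 2×€300.00 = €20,000.00
  €555.36 + 19.6% × (€20,000.00 − €4,800.00) = €555.36 + 19.6% × €15,200.00 = €3,534.56
Difference: |€2,870.20 − €3,534.56| = €664.36 (higher under Class 2)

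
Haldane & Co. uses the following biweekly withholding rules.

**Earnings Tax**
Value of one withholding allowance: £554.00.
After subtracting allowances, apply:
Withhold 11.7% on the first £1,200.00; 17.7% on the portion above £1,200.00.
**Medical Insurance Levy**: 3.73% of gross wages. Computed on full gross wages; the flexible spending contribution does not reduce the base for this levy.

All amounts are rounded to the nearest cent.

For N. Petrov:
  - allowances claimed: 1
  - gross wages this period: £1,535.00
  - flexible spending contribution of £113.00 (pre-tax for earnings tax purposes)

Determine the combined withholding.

Earnings Tax: taxable = £1,535.00 − £113.00 − 1×£554.00 = £868.00
  11.7% × £868.00 = £101.56
Medical Insurance Levy: 3.73% × £1,535.00 = £57.26
Total: £101.56 + £57.26 = £158.82

£158.82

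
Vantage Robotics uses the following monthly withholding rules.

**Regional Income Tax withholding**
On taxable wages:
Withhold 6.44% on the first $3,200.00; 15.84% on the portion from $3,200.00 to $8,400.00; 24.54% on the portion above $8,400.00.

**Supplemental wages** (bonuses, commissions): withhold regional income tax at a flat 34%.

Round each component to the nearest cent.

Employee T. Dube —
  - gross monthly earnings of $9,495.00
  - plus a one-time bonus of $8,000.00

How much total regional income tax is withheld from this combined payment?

Regional Income Tax: taxable = $9,495.00
  $1,029.76 + 24.54% × ($9,495.00 − $8,400.00) = $1,029.76 + 24.54% × $1,095.00 = $1,298.47
Supplemental (34% flat on bonus): 34% × $8,000.00 = $2,720.00
Total regional income tax: $1,298.47 + $2,720.00 = $4,018.47

$4,018.47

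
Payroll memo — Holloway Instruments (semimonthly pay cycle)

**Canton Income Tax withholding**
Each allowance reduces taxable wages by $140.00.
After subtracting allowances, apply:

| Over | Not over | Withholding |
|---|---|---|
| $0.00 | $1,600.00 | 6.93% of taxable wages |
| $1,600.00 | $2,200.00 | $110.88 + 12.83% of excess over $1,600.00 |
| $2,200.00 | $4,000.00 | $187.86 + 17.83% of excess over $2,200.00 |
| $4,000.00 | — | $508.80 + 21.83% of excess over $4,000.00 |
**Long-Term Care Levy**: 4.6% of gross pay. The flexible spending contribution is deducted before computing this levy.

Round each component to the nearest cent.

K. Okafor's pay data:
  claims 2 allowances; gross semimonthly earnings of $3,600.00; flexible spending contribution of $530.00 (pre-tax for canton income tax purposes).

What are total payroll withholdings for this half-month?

$434.28

Canton Income Tax: taxable = $3,600.00 − $530.00 − 2×$140.00 = $2,790.00
  $187.86 + 17.83% × ($2,790.00 − $2,200.00) = $187.86 + 17.83% × $590.00 = $293.06
Long-Term Care Levy: 4.6% × $3,070.00 = $141.22
Total: $293.06 + $141.22 = $434.28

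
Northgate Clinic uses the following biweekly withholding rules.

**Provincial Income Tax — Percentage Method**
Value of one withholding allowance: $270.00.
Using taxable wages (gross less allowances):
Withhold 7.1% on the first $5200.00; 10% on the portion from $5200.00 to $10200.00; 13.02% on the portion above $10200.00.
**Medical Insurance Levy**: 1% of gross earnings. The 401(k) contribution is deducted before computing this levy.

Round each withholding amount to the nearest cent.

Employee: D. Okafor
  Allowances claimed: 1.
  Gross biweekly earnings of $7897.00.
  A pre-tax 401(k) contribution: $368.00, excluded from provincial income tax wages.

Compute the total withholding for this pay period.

Provincial Income Tax: taxable = $7897.00 − $368.00 − 1×$270.00 = $7259.00
  $369.20 + 10% × ($7259.00 − $5200.00) = $369.20 + 10% × $2059.00 = $575.10
Medical Insurance Levy: 1% × $7529.00 = $75.29
Total: $575.10 + $75.29 = $650.39

$650.39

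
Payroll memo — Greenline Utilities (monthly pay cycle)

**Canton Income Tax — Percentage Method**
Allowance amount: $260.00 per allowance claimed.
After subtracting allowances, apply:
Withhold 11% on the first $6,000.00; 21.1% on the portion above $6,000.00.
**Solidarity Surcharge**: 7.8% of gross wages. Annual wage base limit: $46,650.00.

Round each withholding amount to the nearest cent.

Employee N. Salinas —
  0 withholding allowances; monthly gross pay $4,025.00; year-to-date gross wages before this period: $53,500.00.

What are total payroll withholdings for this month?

Canton Income Tax: taxable = $4,025.00
  11% × $4,025.00 = $442.75
Solidarity Surcharge: YTD $53,500.00 ≥ cap $46,650.00 → $0.00
Total: $442.75 + $0.00 = $442.75

$442.75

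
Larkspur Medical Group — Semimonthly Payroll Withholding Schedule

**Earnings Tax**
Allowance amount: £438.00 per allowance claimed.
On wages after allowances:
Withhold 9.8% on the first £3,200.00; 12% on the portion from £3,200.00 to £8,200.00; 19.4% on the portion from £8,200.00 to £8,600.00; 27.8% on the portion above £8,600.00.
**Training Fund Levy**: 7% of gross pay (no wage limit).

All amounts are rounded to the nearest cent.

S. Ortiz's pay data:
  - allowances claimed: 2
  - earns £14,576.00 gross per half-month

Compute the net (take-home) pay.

Earnings Tax: taxable = £14,576.00 − 2×£438.00 = £13,700.00
  £991.20 + 27.8% × (£13,700.00 − £8,600.00) = £991.20 + 27.8% × £5,100.00 = £2,409.00
Training Fund Levy: 7% × £14,576.00 = £1,020.32
Total withheld: £2,409.00 + £1,020.32 = £3,429.32
Net pay: £14,576.00 − £3,429.32 = £11,146.68

£11,146.68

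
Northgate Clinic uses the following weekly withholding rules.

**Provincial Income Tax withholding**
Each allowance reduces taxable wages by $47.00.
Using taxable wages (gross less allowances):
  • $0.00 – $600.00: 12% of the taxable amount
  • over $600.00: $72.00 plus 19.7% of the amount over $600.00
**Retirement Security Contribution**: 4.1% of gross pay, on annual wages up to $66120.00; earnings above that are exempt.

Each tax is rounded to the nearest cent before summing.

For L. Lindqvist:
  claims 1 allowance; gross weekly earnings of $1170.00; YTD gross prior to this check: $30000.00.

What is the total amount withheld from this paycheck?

$223.00

Provincial Income Tax: taxable = $1170.00 − 1×$47.00 = $1123.00
  $72.00 + 19.7% × ($1123.00 − $600.00) = $72.00 + 19.7% × $523.00 = $175.03
Retirement Security Contribution: 4.1% × $1170.00 = $47.97
Total: $175.03 + $47.97 = $223.00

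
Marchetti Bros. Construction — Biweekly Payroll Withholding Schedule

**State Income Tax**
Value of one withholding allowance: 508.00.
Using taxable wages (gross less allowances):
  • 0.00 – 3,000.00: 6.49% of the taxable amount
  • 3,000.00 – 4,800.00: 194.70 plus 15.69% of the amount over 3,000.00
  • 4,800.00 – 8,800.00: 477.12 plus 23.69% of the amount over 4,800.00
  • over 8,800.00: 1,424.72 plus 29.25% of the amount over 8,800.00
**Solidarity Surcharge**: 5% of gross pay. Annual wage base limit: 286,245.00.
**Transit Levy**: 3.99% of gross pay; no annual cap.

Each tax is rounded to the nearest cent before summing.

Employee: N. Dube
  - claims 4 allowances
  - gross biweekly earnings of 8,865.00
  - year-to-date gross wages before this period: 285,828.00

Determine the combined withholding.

1,333.30

State Income Tax: taxable = 8,865.00 − 4×508.00 = 6,833.00
  477.12 + 23.69% × (6,833.00 − 4,800.00) = 477.12 + 23.69% × 2,033.00 = 958.74
Solidarity Surcharge: cap 286,245.00 − YTD 285,828.00 = 417.00 subject; 5% × 417.00 = 20.85
Transit Levy: 3.99% × 8,865.00 = 353.71
Total: 958.74 + 20.85 + 353.71 = 1,333.30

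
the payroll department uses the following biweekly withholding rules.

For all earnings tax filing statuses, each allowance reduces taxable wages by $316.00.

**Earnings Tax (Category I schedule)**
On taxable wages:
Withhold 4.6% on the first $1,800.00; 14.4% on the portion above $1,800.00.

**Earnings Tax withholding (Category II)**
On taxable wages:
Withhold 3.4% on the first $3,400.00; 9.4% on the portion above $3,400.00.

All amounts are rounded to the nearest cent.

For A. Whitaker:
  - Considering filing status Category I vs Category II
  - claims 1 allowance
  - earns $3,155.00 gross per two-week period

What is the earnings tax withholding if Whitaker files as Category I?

$232.42

Earnings Tax (Category I): taxable = $3,155.00 − 1×$316.00 = $2,839.00
  $82.80 + 14.4% × ($2,839.00 − $1,800.00) = $82.80 + 14.4% × $1,039.00 = $232.42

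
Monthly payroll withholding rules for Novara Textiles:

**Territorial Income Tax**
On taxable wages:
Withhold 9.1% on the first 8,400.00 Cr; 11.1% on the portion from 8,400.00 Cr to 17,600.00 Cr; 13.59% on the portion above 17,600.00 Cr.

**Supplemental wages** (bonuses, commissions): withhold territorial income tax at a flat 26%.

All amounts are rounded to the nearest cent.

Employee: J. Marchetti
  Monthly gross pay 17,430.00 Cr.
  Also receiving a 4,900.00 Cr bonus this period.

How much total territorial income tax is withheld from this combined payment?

3,040.73 Cr

Territorial Income Tax: taxable = 17,430.00 Cr
  764.40 Cr + 11.1% × (17,430.00 Cr − 8,400.00 Cr) = 764.40 Cr + 11.1% × 9,030.00 Cr = 1,766.73 Cr
Supplemental (26% flat on bonus): 26% × 4,900.00 Cr = 1,274.00 Cr
Total territorial income tax: 1,766.73 Cr + 1,274.00 Cr = 3,040.73 Cr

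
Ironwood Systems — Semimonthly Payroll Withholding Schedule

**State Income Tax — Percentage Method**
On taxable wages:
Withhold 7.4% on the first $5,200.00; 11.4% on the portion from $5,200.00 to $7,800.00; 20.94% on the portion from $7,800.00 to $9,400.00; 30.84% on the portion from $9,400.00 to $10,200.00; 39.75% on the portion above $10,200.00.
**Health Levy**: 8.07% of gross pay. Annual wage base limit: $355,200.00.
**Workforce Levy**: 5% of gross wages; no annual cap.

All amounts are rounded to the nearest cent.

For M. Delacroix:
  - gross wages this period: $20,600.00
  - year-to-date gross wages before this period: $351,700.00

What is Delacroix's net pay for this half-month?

$13,890.59

State Income Tax: taxable = $20,600.00
  $1,262.96 + 39.75% × ($20,600.00 − $10,200.00) = $1,262.96 + 39.75% × $10,400.00 = $5,396.96
Health Levy: cap $355,200.00 − YTD $351,700.00 = $3,500.00 subject; 8.07% × $3,500.00 = $282.45
Workforce Levy: 5% × $20,600.00 = $1,030.00
Total withheld: $5,396.96 + $282.45 + $1,030.00 = $6,709.41
Net pay: $20,600.00 − $6,709.41 = $13,890.59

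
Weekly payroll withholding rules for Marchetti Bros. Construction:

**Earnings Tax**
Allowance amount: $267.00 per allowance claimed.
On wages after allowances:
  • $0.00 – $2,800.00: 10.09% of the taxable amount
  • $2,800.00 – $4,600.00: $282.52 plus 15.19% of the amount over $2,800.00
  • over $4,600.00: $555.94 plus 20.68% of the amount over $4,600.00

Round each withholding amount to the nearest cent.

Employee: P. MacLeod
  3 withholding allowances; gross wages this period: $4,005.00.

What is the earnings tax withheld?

$343.89

Earnings Tax: taxable = $4,005.00 − 3×$267.00 = $3,204.00
  $282.52 + 15.19% × ($3,204.00 − $2,800.00) = $282.52 + 15.19% × $404.00 = $343.89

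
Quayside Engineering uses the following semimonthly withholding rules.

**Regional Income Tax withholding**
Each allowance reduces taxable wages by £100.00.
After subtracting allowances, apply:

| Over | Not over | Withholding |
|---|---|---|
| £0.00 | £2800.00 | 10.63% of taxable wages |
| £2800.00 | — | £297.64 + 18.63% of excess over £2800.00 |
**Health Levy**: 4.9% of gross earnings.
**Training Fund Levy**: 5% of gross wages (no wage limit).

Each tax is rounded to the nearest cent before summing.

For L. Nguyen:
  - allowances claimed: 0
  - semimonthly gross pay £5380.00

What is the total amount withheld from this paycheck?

Regional Income Tax: taxable = £5380.00
  £297.64 + 18.63% × (£5380.00 − £2800.00) = £297.64 + 18.63% × £2580.00 = £778.29
Health Levy: 4.9% × £5380.00 = £263.62
Training Fund Levy: 5% × £5380.00 = £269.00
Total: £778.29 + £263.62 + £269.00 = £1310.91

£1310.91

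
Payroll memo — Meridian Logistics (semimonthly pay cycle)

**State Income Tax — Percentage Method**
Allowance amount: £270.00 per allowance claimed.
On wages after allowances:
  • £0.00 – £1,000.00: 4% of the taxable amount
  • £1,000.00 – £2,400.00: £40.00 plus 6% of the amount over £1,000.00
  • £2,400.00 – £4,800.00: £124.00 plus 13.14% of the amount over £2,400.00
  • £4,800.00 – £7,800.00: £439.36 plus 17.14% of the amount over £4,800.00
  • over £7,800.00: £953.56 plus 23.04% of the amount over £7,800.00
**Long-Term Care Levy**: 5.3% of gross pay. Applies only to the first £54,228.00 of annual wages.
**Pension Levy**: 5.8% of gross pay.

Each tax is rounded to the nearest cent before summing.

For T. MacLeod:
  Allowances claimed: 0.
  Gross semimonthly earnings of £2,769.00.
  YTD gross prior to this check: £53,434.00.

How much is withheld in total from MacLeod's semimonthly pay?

£375.17

State Income Tax: taxable = £2,769.00
  £124.00 + 13.14% × (£2,769.00 − £2,400.00) = £124.00 + 13.14% × £369.00 = £172.49
Long-Term Care Levy: cap £54,228.00 − YTD £53,434.00 = £794.00 subject; 5.3% × £794.00 = £42.08
Pension Levy: 5.8% × £2,769.00 = £160.60
Total: £172.49 + £42.08 + £160.60 = £375.17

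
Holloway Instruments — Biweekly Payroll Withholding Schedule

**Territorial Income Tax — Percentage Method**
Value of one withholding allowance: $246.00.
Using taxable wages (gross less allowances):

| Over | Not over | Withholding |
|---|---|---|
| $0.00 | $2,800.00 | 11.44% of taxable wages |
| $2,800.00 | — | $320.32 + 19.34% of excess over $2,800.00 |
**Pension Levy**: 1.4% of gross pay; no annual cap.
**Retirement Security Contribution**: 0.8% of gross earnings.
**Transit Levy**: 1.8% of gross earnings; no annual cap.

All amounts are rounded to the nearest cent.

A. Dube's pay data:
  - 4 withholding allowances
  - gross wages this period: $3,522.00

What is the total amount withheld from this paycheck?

Territorial Income Tax: taxable = $3,522.00 − 4×$246.00 = $2,538.00
  11.44% × $2,538.00 = $290.35
Pension Levy: 1.4% × $3,522.00 = $49.31
Retirement Security Contribution: 0.8% × $3,522.00 = $28.18
Transit Levy: 1.8% × $3,522.00 = $63.40
Total: $290.35 + $49.31 + $28.18 + $63.40 = $431.24

$431.24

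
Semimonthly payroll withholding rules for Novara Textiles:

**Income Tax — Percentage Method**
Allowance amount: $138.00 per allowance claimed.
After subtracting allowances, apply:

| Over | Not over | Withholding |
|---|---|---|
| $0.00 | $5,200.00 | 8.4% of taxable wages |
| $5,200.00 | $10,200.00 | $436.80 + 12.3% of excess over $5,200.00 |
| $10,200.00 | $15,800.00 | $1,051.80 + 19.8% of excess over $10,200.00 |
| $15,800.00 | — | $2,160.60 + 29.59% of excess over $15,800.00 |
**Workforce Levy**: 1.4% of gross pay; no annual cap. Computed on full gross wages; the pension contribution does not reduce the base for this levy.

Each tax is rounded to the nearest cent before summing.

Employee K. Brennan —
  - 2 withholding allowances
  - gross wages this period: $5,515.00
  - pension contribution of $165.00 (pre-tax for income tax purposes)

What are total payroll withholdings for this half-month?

$503.43

Income Tax: taxable = $5,515.00 − $165.00 − 2×$138.00 = $5,074.00
  8.4% × $5,074.00 = $426.22
Workforce Levy: 1.4% × $5,515.00 = $77.21
Total: $426.22 + $77.21 = $503.43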